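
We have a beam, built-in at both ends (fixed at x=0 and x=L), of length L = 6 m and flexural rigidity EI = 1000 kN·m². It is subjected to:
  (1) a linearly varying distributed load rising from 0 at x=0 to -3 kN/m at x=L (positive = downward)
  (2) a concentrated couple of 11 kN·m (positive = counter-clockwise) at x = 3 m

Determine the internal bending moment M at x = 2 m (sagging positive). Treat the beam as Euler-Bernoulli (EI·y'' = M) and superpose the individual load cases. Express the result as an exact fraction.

Load 1 — triangular load w₀=-3 kN/m (0→w₀ over full span):
  M_1 = 3w₀Lx/20 - w₀L²/30 - w₀x³/(6L) = 3·(-3)·6·2/20 - (-3)·6²/30 - (-3)·2³/(6·6) = -17/15 kN·m
Load 2 — applied couple M₀=11 kN·m at a=3 m (b=L-a=3):
  M_2 = R_Ax - M_A  [x≤a] with R_A=11/4, M_A=11/4 = (11/4)·2 - (11/4) = 11/4 kN·m
Superposition: M = Σ M_i = 97/60 kN·m ≈ 1.616667 kN·m

M(2) = 97/60 kN·m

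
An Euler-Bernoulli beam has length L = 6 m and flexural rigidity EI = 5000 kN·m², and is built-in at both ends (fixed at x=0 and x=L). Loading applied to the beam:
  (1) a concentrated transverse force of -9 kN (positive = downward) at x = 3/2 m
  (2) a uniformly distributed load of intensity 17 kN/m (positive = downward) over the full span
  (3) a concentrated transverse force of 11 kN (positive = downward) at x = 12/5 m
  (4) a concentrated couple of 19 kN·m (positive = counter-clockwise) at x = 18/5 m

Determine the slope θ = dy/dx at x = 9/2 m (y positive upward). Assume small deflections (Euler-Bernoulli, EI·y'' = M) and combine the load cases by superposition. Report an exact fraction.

θ(9/2) = 1066581/160000000 rad

Load 1 — point force P=-9 kN at a=3/2 m (b=L-a=9/2):
  θ_1 = Pa²(L-x)(2bL-(3b+a)(L-x))/(2L³EI)  [x>a] = (-9)·(3/2)²·(6-(9/2))·(2·(9/2)·6-(3·(9/2)+(3/2))·(6-(9/2)))/(2·6³·5000) = -567/1280000 rad
Load 2 — uniform load w=17 kN/m over full span:
  θ_2 = -wx(L-x)(L-2x)/(12EI) = -17·(9/2)·(6-(9/2))·(6-2·(9/2))/(12·5000) = 459/80000 rad
Load 3 — point force P=11 kN at a=12/5 m (b=L-a=18/5):
  θ_3 = Pa²(L-x)(2bL-(3b+a)(L-x))/(2L³EI)  [x>a] = 11·(12/5)²·(6-(9/2))·(2·(18/5)·6-(3·(18/5)+(12/5))·(6-(9/2)))/(2·6³·5000) = 1287/1250000 rad
Load 4 — applied couple M₀=19 kN·m at a=18/5 m (b=L-a=12/5):
  θ_4 = (R_Ax²/2 - M_Ax - M₀(x-a))/EI  [x>a] with R_A=114/25, M_A=152/25 = ((114/25)·(9/2)²/2 - (152/25)·(9/2) - 19·((9/2)-(18/5)))/5000 = 171/500000 rad
Superposition: θ = Σ θ_i = 1066581/160000000 rad ≈ 0.006666 rad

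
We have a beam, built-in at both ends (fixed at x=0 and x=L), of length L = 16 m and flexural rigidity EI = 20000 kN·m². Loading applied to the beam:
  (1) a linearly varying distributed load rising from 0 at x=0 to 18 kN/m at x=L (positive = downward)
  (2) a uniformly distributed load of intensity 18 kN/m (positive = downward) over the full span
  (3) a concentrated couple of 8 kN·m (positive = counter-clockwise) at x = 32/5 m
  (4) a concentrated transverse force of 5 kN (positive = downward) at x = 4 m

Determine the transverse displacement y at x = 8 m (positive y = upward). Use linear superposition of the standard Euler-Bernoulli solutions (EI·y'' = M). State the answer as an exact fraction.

y(8) = -10877/46875 m

Load 1 — triangular load w₀=18 kN/m (0→w₀ over full span):
  y_1 = -w₀x²(L-x)²(x+2L)/(120LEI) = -18·8²·(16-8)²·(8+2·16)/(120·16·20000) = -48/625 m
Load 2 — uniform load w=18 kN/m over full span:
  y_2 = -wx²(L-x)²/(24EI) = -18·8²·(16-8)²/(24·20000) = -96/625 m
Load 3 — applied couple M₀=8 kN·m at a=32/5 m (b=L-a=48/5):
  y_3 = (R_Ax³/6 - M_Ax²/2 - M₀(x-a)²/2)/EI  [x>a] with R_A=18/25, M_A=24/25 = ((18/25)·8³/6 - (24/25)·8²/2 - 8·(8-(32/5))²/2)/20000 = 16/15625 m
Load 4 — point force P=5 kN at a=4 m (b=L-a=12):
  y_4 = -Pa²(L-x)²(3bL-(3b+a)(L-x))/(6L³EI)  [x>a] = -5·4²·(16-8)²·(3·12·16-(3·12+4)·(16-8))/(6·16³·20000) = -1/375 m
Superposition: y = Σ y_i = -10877/46875 m ≈ -0.232043 m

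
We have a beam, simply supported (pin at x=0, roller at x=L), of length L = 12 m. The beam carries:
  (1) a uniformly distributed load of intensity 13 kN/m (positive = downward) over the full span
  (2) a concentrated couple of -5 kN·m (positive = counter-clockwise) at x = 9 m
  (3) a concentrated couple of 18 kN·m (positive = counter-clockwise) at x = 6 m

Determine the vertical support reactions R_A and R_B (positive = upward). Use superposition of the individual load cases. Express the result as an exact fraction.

Load 1 — uniform load w=13 kN/m over full span:
  R_A = wL/2 = 13·12/2 = 78 kN
  R_B = wL/2 = 13·12/2 = 78 kN
Load 2 — applied couple M₀=-5 kN·m at a=9 m (b=L-a=3):
  R_A = M₀/L = (-5)/12 = -5/12 kN
  R_B = -M₀/L = -(-5)/12 = 5/12 kN
Load 3 — applied couple M₀=18 kN·m at a=6 m (b=L-a=6):
  R_A = M₀/L = 18/12 = 3/2 kN
  R_B = -M₀/L = -18/12 = -3/2 kN
Superposition: R_A = 949/12 kN, R_B = 923/12 kN

R_A = 949/12 kN, R_B = 923/12 kN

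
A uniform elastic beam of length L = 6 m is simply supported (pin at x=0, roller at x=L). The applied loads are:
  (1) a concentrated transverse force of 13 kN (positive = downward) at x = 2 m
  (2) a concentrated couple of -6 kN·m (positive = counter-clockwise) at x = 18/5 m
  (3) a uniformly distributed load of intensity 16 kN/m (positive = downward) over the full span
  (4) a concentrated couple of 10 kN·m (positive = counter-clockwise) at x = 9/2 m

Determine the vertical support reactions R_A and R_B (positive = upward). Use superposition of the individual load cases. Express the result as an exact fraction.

Load 1 — point force P=13 kN at a=2 m (b=L-a=4):
  R_A = Pb/L = 13·4/6 = 26/3 kN
  R_B = Pa/L = 13·2/6 = 13/3 kN
Load 2 — applied couple M₀=-6 kN·m at a=18/5 m (b=L-a=12/5):
  R_A = M₀/L = (-6)/6 = -1 kN
  R_B = -M₀/L = -(-6)/6 = 1 kN
Load 3 — uniform load w=16 kN/m over full span:
  R_A = wL/2 = 16·6/2 = 48 kN
  R_B = wL/2 = 16·6/2 = 48 kN
Load 4 — applied couple M₀=10 kN·m at a=9/2 m (b=L-a=3/2):
  R_A = M₀/L = 10/6 = 5/3 kN
  R_B = -M₀/L = -10/6 = -5/3 kN
Superposition: R_A = 172/3 kN, R_B = 155/3 kN

R_A = 172/3 kN, R_B = 155/3 kN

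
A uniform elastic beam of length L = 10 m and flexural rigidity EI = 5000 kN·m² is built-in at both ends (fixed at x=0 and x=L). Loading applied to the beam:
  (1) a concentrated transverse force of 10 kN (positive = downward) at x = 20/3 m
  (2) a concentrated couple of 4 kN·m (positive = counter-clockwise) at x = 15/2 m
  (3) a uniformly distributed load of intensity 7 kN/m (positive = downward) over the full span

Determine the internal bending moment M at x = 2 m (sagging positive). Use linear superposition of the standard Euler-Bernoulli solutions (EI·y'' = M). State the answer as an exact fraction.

M(2) = -883/180 kN·m

Load 1 — point force P=10 kN at a=20/3 m (b=L-a=10/3):
  M_1 = Pb²(3a+b)x/L³ - Pab²/L²  [x≤a] = 10·(10/3)²·(3·(20/3)+(10/3))·2/10³ - 10·(20/3)·(10/3)²/10² = -20/9 kN·m
Load 2 — applied couple M₀=4 kN·m at a=15/2 m (b=L-a=5/2):
  M_2 = R_Ax - M_A  [x≤a] with R_A=9/20, M_A=5/4 = (9/20)·2 - (5/4) = -7/20 kN·m
Load 3 — uniform load w=7 kN/m over full span:
  M_3 = wLx/2 - wL²/12 - wx²/2 = 7·10·2/2 - 7·10²/12 - 7·2²/2 = -7/3 kN·m
Superposition: M = Σ M_i = -883/180 kN·m ≈ -4.905556 kN·m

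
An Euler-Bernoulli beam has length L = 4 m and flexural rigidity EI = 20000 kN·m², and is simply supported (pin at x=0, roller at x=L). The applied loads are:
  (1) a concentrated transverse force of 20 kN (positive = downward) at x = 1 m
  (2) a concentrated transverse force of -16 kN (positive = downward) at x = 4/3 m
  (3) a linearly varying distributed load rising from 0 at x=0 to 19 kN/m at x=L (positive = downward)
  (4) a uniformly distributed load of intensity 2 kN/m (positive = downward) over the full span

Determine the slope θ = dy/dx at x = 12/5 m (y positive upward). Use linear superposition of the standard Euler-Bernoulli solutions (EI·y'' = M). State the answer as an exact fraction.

θ(12/5) = 823417/2025000000 rad

Load 1 — point force P=20 kN at a=1 m (b=L-a=3):
  θ_1 = -Pa(2L²-6Lx+3x²+a²)/(6LEI)  [x>a] = -20·1·(2·4²-6·4·(12/5)+3·(12/5)²+1²)/(6·4·20000) = 61/200000 rad
Load 2 — point force P=-16 kN at a=4/3 m (b=L-a=8/3):
  θ_2 = -Pa(2L²-6Lx+3x²+a²)/(6LEI)  [x>a] = -(-16)·(4/3)·(2·4²-6·4·(12/5)+3·(12/5)²+(4/3)²)/(6·4·20000) = -368/1265625 rad
Load 3 — triangular load w₀=19 kN/m (0→w₀ over full span):
  θ_3 = -w₀(7L⁴-30L²x²+15x⁴)/(360LEI) = -19·(7·4⁴-30·4²·(12/5)²+15·(12/5)⁴)/(360·4·20000) = 1102/3515625 rad
Load 4 — uniform load w=2 kN/m over full span:
  θ_4 = -w(L³-6Lx²+4x³)/(24EI) = -2·(4³-6·4·(12/5)²+4·(12/5)³)/(24·20000) = 37/468750 rad
Superposition: θ = Σ θ_i = 823417/2025000000 rad ≈ 0.000407 rad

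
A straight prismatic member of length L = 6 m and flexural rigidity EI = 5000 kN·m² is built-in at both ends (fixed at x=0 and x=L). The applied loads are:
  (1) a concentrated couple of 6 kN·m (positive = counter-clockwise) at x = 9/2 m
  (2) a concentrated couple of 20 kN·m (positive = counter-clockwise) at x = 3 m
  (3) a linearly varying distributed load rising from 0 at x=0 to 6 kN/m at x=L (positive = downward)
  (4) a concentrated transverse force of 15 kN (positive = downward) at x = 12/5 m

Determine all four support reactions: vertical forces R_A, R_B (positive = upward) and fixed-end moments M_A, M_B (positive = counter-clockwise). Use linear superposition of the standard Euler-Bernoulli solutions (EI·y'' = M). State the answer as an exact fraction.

Load 1 — applied couple M₀=6 kN·m at a=9/2 m (b=L-a=3/2):
  R_A = 6M₀ab/L³ = 6·6·(9/2)·(3/2)/6³ = 9/8 kN
  M_A = M₀b(2a-b)/L² = 6·(3/2)·(2·(9/2)-(3/2))/6² = 15/8 kN·m
  R_B = -6M₀ab/L³ = -6·6·(9/2)·(3/2)/6³ = -9/8 kN
  M_B = M₀a(2b-a)/L² = 6·(9/2)·(2·(3/2)-(9/2))/6² = -9/8 kN·m
Load 2 — applied couple M₀=20 kN·m at a=3 m (b=L-a=3):
  R_A = 6M₀ab/L³ = 6·20·3·3/6³ = 5 kN
  M_A = M₀b(2a-b)/L² = 20·3·(2·3-3)/6² = 5 kN·m
  R_B = -6M₀ab/L³ = -6·20·3·3/6³ = -5 kN
  M_B = M₀a(2b-a)/L² = 20·3·(2·3-3)/6² = 5 kN·m
Load 3 — triangular load w₀=6 kN/m (0→w₀ over full span):
  R_A = 3w₀L/20 = 3·6·6/20 = 27/5 kN
  M_A = w₀L²/30 = 6·6²/30 = 36/5 kN·m
  R_B = 7w₀L/20 = 7·6·6/20 = 63/5 kN
  M_B = -w₀L²/20 = -6·6²/20 = -54/5 kN·m
Load 4 — point force P=15 kN at a=12/5 m (b=L-a=18/5):
  R_A = Pb²(3a+b)/L³ = 15·(18/5)²·(3·(12/5)+(18/5))/6³ = 243/25 kN
  M_A = Pab²/L² = 15·(12/5)·(18/5)²/6² = 324/25 kN·m
  R_B = Pa²(a+3b)/L³ = 15·(12/5)²·((12/5)+3·(18/5))/6³ = 132/25 kN
  M_B = -Pa²b/L² = -15·(12/5)²·(18/5)/6² = -216/25 kN·m
Superposition: R_A = 4249/200 kN, M_A = 5407/200 kN·m, R_B = 2351/200 kN, M_B = -3113/200 kN·m

R_A = 4249/200 kN, M_A = 5407/200 kN·m, R_B = 2351/200 kN, M_B = -3113/200 kN·m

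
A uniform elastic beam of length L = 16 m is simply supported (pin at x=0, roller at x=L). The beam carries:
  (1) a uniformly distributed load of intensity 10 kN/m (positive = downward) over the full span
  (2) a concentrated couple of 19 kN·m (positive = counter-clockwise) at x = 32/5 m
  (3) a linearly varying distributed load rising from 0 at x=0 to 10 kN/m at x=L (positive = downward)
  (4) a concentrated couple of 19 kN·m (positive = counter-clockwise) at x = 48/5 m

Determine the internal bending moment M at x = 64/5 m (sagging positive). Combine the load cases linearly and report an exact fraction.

Load 1 — uniform load w=10 kN/m over full span:
  M_1 = wx(L-x)/2 = 10·(64/5)·(16-(64/5))/2 = 1024/5 kN·m
Load 2 — applied couple M₀=19 kN·m at a=32/5 m (b=L-a=48/5):
  M_2 = M₀x/L - M₀  [x>a] = 19·(64/5)/16 - 19 = -19/5 kN·m
Load 3 — triangular load w₀=10 kN/m (0→w₀ over full span):
  M_3 = w₀Lx/6 - w₀x³/(6L) = 10·16·(64/5)/6 - 10·(64/5)³/(6·16) = 3072/25 kN·m
Load 4 — applied couple M₀=19 kN·m at a=48/5 m (b=L-a=32/5):
  M_4 = M₀x/L - M₀  [x>a] = 19·(64/5)/16 - 19 = -19/5 kN·m
Superposition: M = Σ M_i = 8002/25 kN·m ≈ 320.080000 kN·m

M(64/5) = 8002/25 kN·m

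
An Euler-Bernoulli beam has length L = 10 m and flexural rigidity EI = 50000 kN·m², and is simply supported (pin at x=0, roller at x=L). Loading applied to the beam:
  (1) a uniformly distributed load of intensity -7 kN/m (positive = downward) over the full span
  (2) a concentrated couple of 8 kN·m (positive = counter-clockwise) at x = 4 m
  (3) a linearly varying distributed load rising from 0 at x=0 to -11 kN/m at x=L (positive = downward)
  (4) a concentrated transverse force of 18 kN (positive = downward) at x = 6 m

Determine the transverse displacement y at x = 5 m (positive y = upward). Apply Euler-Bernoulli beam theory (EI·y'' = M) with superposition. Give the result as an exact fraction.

Load 1 — uniform load w=-7 kN/m over full span:
  y_1 = -wx(L³-2Lx²+x³)/(24EI) = -(-7)·5·(10³-2·10·5²+5³)/(24·50000) = 7/384 m
Load 2 — applied couple M₀=8 kN·m at a=4 m (b=L-a=6):
  y_2 = (M₀x³/(6L)-M₀(x-a)²/2+C₁x)/EI  [x>a] with C₁=M₀(3b²-L²)/(6L)=16/15 = (8·5³/(6·10)-8·(5-4)²/2+(16/15)·5)/50000 = 9/25000 m
Load 3 — triangular load w₀=-11 kN/m (0→w₀ over full span):
  y_3 = -w₀x(7L⁴-10L²x²+3x⁴)/(360LEI) = -(-11)·5·(7·10⁴-10·10²·5²+3·5⁴)/(360·10·50000) = 11/768 m
Load 4 — point force P=18 kN at a=6 m (b=L-a=4):
  y_4 = -Pbx(L²-b²-x²)/(6LEI)  [x≤a] = -18·4·5·(10²-4²-5²)/(6·10·50000) = -177/25000 m
Superposition: y = Σ y_i = 61997/2400000 m ≈ 0.025832 m

y(5) = 61997/2400000 m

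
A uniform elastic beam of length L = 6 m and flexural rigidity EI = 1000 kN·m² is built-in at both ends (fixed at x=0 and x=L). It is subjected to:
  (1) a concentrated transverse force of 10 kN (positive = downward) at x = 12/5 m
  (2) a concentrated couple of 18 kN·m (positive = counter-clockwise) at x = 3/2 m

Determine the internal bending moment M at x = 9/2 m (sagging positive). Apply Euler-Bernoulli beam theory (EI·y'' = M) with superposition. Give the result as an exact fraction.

M(9/2) = 33/400 kN·m

Load 1 — point force P=10 kN at a=12/5 m (b=L-a=18/5):
  M_1 = Pa²(a+3b)(L-x)/L³ - Pa²b/L²  [x>a] = 10·(12/5)²·((12/5)+3·(18/5))·(6-(9/2))/6³ - 10·(12/5)²·(18/5)/6² = -12/25 kN·m
Load 2 — applied couple M₀=18 kN·m at a=3/2 m (b=L-a=9/2):
  M_2 = R_Ax - M_A - M₀  [x>a] with R_A=27/8, M_A=-27/8 = (27/8)·(9/2) - (-27/8) - 18 = 9/16 kN·m
Superposition: M = Σ M_i = 33/400 kN·m ≈ 0.082500 kN·m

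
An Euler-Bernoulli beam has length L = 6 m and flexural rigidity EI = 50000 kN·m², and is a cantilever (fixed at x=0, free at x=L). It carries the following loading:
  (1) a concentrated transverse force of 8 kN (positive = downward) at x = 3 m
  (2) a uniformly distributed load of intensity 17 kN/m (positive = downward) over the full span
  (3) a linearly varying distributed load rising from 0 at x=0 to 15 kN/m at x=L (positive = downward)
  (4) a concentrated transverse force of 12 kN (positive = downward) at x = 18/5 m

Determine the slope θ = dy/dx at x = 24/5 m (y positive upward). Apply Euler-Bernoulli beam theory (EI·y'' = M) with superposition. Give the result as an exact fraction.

Load 1 — point force P=8 kN at a=3 m (b=L-a=3):
  θ_1 = -Pa²/(2EI)  [x>a] = -8·3²/(2·50000) = -9/12500 rad
Load 2 — uniform load w=17 kN/m over full span:
  θ_2 = -wx(x²-3Lx+3L²)/(6EI) = -17·(24/5)·((24/5)²-3·6·(24/5)+3·6²)/(6·50000) = -4743/390625 rad
Load 3 — triangular load w₀=15 kN/m (0→w₀ over full span):
  θ_3 = (w₀Lx²/4-w₀L²x/3-w₀x⁴/(24L))/EI = (15·6·(24/5)²/4-15·6²·(24/5)/3-15·(24/5)⁴/(24·6))/50000 = -3132/390625 rad
Load 4 — point force P=12 kN at a=18/5 m (b=L-a=12/5):
  θ_4 = -Pa²/(2EI)  [x>a] = -12·(18/5)²/(2·50000) = -243/156250 rad
Superposition: θ = Σ θ_i = -7011/312500 rad ≈ -0.022435 rad

θ(24/5) = -7011/312500 rad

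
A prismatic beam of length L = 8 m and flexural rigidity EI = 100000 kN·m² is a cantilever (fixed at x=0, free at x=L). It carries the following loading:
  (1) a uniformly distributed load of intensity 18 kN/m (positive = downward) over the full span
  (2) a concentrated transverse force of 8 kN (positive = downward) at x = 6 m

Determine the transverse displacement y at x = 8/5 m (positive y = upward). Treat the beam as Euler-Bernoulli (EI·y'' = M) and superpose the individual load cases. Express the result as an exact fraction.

y(8/5) = -41008/5859375 m

Load 1 — uniform load w=18 kN/m over full span:
  y_1 = -wx²(x²-4Lx+6L²)/(24EI) = -18·(8/5)²·((8/5)²-4·8·(8/5)+6·8²)/(24·100000) = -12576/1953125 m
Load 2 — point force P=8 kN at a=6 m (b=L-a=2):
  y_2 = -Px²(3a-x)/(6EI)  [x≤a] = -8·(8/5)²·(3·6-(8/5))/(6·100000) = -656/1171875 m
Superposition: y = Σ y_i = -41008/5859375 m ≈ -0.006999 m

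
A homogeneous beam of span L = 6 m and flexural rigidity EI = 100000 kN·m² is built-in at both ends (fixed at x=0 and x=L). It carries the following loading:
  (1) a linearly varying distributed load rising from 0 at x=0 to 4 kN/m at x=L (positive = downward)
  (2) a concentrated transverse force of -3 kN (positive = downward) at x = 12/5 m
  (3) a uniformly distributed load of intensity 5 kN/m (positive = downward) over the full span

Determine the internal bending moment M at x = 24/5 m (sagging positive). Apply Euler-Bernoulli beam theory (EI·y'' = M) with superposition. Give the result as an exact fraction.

M(24/5) = 33/625 kN·m

Load 1 — triangular load w₀=4 kN/m (0→w₀ over full span):
  M_1 = 3w₀Lx/20 - w₀L²/30 - w₀x³/(6L) = 3·4·6·(24/5)/20 - 4·6²/30 - 4·(24/5)³/(6·6) = 24/125 kN·m
Load 2 — point force P=-3 kN at a=12/5 m (b=L-a=18/5):
  M_2 = Pa²(a+3b)(L-x)/L³ - Pa²b/L²  [x>a] = (-3)·(12/5)²·((12/5)+3·(18/5))·(6-(24/5))/6³ - (-3)·(12/5)²·(18/5)/6² = 288/625 kN·m
Load 3 — uniform load w=5 kN/m over full span:
  M_3 = wLx/2 - wL²/12 - wx²/2 = 5·6·(24/5)/2 - 5·6²/12 - 5·(24/5)²/2 = -3/5 kN·m
Superposition: M = Σ M_i = 33/625 kN·m ≈ 0.052800 kN·m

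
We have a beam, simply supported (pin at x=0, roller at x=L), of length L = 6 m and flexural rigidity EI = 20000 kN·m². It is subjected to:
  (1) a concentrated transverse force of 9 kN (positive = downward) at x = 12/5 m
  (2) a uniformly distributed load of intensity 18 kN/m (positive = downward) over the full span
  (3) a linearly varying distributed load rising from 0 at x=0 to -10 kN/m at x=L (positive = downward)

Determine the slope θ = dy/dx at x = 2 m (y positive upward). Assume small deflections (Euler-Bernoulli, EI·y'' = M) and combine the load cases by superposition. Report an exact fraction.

θ(2) = -2279/703125 rad

Load 1 — point force P=9 kN at a=12/5 m (b=L-a=18/5):
  θ_1 = -Pb(L²-b²-3x²)/(6LEI)  [x≤a] = -9·(18/5)·(6²-(18/5)²-3·2²)/(6·6·20000) = -621/1250000 rad
Load 2 — uniform load w=18 kN/m over full span:
  θ_2 = -w(L³-6Lx²+4x³)/(24EI) = -18·(6³-6·6·2²+4·2³)/(24·20000) = -39/10000 rad
Load 3 — triangular load w₀=-10 kN/m (0→w₀ over full span):
  θ_3 = -w₀(7L⁴-30L²x²+15x⁴)/(360LEI) = -(-10)·(7·6⁴-30·6²·2²+15·2⁴)/(360·6·20000) = 13/11250 rad
Superposition: θ = Σ θ_i = -2279/703125 rad ≈ -0.003241 rad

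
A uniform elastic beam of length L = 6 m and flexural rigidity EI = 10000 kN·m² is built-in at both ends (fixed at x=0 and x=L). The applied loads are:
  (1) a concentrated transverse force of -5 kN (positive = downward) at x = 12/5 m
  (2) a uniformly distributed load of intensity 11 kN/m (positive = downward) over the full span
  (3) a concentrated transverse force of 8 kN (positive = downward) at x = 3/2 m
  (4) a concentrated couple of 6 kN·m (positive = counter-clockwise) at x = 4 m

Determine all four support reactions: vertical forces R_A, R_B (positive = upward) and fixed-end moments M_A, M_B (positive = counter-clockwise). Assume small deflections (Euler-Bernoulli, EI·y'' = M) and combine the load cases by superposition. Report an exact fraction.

R_A = 11353/300 kN, M_A = 3743/100 kN·m, R_B = 9347/300 kN, M_B = -3237/100 kN·m

Load 1 — point force P=-5 kN at a=12/5 m (b=L-a=18/5):
  R_A = Pb²(3a+b)/L³ = (-5)·(18/5)²·(3·(12/5)+(18/5))/6³ = -81/25 kN
  M_A = Pab²/L² = (-5)·(12/5)·(18/5)²/6² = -108/25 kN·m
  R_B = Pa²(a+3b)/L³ = (-5)·(12/5)²·((12/5)+3·(18/5))/6³ = -44/25 kN
  M_B = -Pa²b/L² = -(-5)·(12/5)²·(18/5)/6² = 72/25 kN·m
Load 2 — uniform load w=11 kN/m over full span:
  R_A = wL/2 = 11·6/2 = 33 kN
  M_A = wL²/12 = 11·6²/12 = 33 kN·m
  R_B = wL/2 = 11·6/2 = 33 kN
  M_B = -wL²/12 = -11·6²/12 = -33 kN·m
Load 3 — point force P=8 kN at a=3/2 m (b=L-a=9/2):
  R_A = Pb²(3a+b)/L³ = 8·(9/2)²·(3·(3/2)+(9/2))/6³ = 27/4 kN
  M_A = Pab²/L² = 8·(3/2)·(9/2)²/6² = 27/4 kN·m
  R_B = Pa²(a+3b)/L³ = 8·(3/2)²·((3/2)+3·(9/2))/6³ = 5/4 kN
  M_B = -Pa²b/L² = -8·(3/2)²·(9/2)/6² = -9/4 kN·m
Load 4 — applied couple M₀=6 kN·m at a=4 m (b=L-a=2):
  R_A = 6M₀ab/L³ = 6·6·4·2/6³ = 4/3 kN
  M_A = M₀b(2a-b)/L² = 6·2·(2·4-2)/6² = 2 kN·m
  R_B = -6M₀ab/L³ = -6·6·4·2/6³ = -4/3 kN
  M_B = M₀a(2b-a)/L² = 6·4·(2·2-4)/6² = 0 kN·m
Superposition: R_A = 11353/300 kN, M_A = 3743/100 kN·m, R_B = 9347/300 kN, M_B = -3237/100 kN·m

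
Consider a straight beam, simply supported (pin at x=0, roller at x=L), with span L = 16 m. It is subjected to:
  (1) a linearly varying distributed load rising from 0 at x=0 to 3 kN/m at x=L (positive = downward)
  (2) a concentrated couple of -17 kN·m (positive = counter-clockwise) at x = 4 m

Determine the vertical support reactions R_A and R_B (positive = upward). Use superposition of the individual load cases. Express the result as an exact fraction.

Load 1 — triangular load w₀=3 kN/m (0→w₀ over full span):
  R_A = w₀L/6 = 3·16/6 = 8 kN
  R_B = w₀L/3 = 3·16/3 = 16 kN
Load 2 — applied couple M₀=-17 kN·m at a=4 m (b=L-a=12):
  R_A = M₀/L = (-17)/16 = -17/16 kN
  R_B = -M₀/L = -(-17)/16 = 17/16 kN
Superposition: R_A = 111/16 kN, R_B = 273/16 kN

R_A = 111/16 kN, R_B = 273/16 kN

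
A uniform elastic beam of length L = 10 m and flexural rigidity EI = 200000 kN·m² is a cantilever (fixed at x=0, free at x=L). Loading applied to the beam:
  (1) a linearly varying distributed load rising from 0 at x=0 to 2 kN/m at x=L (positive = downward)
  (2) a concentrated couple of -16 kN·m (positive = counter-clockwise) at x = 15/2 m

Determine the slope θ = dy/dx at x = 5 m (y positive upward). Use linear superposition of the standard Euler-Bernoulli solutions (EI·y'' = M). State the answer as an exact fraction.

Load 1 — triangular load w₀=2 kN/m (0→w₀ over full span):
  θ_1 = (w₀Lx²/4-w₀L²x/3-w₀x⁴/(24L))/EI = (2·10·5²/4-2·10²·5/3-2·5⁴/(24·10))/200000 = -41/38400 rad
Load 2 — applied couple M₀=-16 kN·m at a=15/2 m (b=L-a=5/2):
  θ_2 = M₀x/EI  [x≤a] = (-16)·5/200000 = -1/2500 rad
Superposition: θ = Σ θ_i = -1409/960000 rad ≈ -0.001468 rad

θ(5) = -1409/960000 rad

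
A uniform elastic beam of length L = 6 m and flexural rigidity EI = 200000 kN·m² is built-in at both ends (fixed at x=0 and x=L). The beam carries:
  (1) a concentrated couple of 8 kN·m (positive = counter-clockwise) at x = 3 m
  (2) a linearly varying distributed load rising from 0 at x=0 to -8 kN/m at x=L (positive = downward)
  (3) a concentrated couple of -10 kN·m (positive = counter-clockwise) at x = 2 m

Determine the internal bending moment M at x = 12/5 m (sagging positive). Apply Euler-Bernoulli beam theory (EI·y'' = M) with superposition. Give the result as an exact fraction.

M(12/5) = 1072/375 kN·m

Load 1 — applied couple M₀=8 kN·m at a=3 m (b=L-a=3):
  M_1 = R_Ax - M_A  [x≤a] with R_A=2, M_A=2 = 2·(12/5) - 2 = 14/5 kN·m
Load 2 — triangular load w₀=-8 kN/m (0→w₀ over full span):
  M_2 = 3w₀Lx/20 - w₀L²/30 - w₀x³/(6L) = 3·(-8)·6·(12/5)/20 - (-8)·6²/30 - (-8)·(12/5)³/(6·6) = -576/125 kN·m
Load 3 — applied couple M₀=-10 kN·m at a=2 m (b=L-a=4):
  M_3 = R_Ax - M_A - M₀  [x>a] with R_A=-20/9, M_A=0 = (-20/9)·(12/5) - 0 - (-10) = 14/3 kN·m
Superposition: M = Σ M_i = 1072/375 kN·m ≈ 2.858667 kN·m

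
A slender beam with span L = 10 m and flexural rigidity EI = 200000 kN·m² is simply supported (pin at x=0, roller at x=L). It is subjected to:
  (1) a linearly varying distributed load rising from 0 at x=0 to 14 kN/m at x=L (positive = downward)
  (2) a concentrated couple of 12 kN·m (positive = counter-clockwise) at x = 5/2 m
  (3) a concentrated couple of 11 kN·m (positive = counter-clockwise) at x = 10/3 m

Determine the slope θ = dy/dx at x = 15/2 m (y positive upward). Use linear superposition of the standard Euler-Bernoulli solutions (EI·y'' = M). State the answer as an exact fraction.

Load 1 — triangular load w₀=14 kN/m (0→w₀ over full span):
  θ_1 = -w₀(7L⁴-30L²x²+15x⁴)/(360LEI) = -14·(7·10⁴-30·10²·(15/2)²+15·(15/2)⁴)/(360·10·200000) = 9191/9216000 rad
Load 2 — applied couple M₀=12 kN·m at a=5/2 m (b=L-a=15/2):
  θ_2 = (M₀x²/(2L)-M₀(x-a)+C₁)/EI  [x>a] with C₁=M₀(3b²-L²)/(6L)=55/4 = (12·(15/2)²/(2·10)-12·((15/2)-(5/2))+(55/4))/200000 = -1/16000 rad
Load 3 — applied couple M₀=11 kN·m at a=10/3 m (b=L-a=20/3):
  θ_3 = (M₀x²/(2L)-M₀(x-a)+C₁)/EI  [x>a] with C₁=M₀(3b²-L²)/(6L)=55/9 = (11·(15/2)²/(2·10)-11·((15/2)-(10/3))+(55/9))/200000 = -253/5760000 rad
Superposition: θ = Σ θ_i = 41051/46080000 rad ≈ 0.000891 rad

θ(15/2) = 41051/46080000 rad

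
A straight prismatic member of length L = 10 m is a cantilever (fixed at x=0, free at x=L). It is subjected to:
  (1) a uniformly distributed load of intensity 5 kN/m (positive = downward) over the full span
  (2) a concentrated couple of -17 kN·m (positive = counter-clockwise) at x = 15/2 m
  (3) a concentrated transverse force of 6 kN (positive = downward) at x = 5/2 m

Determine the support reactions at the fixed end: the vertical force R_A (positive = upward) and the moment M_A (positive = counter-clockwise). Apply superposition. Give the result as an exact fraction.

R_A = 56 kN, M_A = 282 kN·m

Load 1 — uniform load w=5 kN/m over full span:
  R_A = wL = 5·10 = 50 kN
  M_A = wL²/2 = 5·10²/2 = 250 kN·m
Load 2 — applied couple M₀=-17 kN·m at a=15/2 m (b=L-a=5/2):
  R_A = 0 kN
  M_A = -M₀ = -(-17) = 17 kN·m
Load 3 — point force P=6 kN at a=5/2 m (b=L-a=15/2):
  R_A = P = 6 kN
  M_A = Pa = 6·(5/2) = 15 kN·m
Superposition: R_A = 56 kN, M_A = 282 kN·m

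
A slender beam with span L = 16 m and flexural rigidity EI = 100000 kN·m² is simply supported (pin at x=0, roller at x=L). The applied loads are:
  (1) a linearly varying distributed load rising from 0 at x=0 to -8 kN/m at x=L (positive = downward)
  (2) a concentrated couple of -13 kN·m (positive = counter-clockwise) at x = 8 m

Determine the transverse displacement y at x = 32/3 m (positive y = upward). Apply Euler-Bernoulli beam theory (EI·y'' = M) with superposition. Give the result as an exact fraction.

y(32/3) = 69047/2278125 m

Load 1 — triangular load w₀=-8 kN/m (0→w₀ over full span):
  y_1 = -w₀x(7L⁴-10L²x²+3x⁴)/(360LEI) = -(-8)·(32/3)·(7·16⁴-10·16²·(32/3)²+3·(32/3)⁴)/(360·16·100000) = 69632/2278125 m
Load 2 — applied couple M₀=-13 kN·m at a=8 m (b=L-a=8):
  y_2 = (M₀x³/(6L)-M₀(x-a)²/2+C₁x)/EI  [x>a] with C₁=M₀(3b²-L²)/(6L)=26/3 = ((-13)·(32/3)³/(6·16)-(-13)·((32/3)-8)²/2+(26/3)·(32/3))/100000 = -13/50625 m
Superposition: y = Σ y_i = 69047/2278125 m ≈ 0.030309 m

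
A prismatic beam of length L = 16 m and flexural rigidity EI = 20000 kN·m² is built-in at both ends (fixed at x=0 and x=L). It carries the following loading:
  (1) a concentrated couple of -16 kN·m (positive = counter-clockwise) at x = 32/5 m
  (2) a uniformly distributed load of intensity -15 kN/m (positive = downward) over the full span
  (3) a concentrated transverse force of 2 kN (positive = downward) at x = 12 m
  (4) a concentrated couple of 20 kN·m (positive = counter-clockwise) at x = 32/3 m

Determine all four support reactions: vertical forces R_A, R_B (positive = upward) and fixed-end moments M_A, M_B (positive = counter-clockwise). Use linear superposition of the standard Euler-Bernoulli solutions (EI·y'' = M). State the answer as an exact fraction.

R_A = -143353/1200 kN, M_A = -47063/150 kN·m, R_B = -142247/1200 kN, M_B = 15519/50 kN·m

Load 1 — applied couple M₀=-16 kN·m at a=32/5 m (b=L-a=48/5):
  R_A = 6M₀ab/L³ = 6·(-16)·(32/5)·(48/5)/16³ = -36/25 kN
  M_A = M₀b(2a-b)/L² = (-16)·(48/5)·(2·(32/5)-(48/5))/16² = -48/25 kN·m
  R_B = -6M₀ab/L³ = -6·(-16)·(32/5)·(48/5)/16³ = 36/25 kN
  M_B = M₀a(2b-a)/L² = (-16)·(32/5)·(2·(48/5)-(32/5))/16² = -128/25 kN·m
Load 2 — uniform load w=-15 kN/m over full span:
  R_A = wL/2 = (-15)·16/2 = -120 kN
  M_A = wL²/12 = (-15)·16²/12 = -320 kN·m
  R_B = wL/2 = (-15)·16/2 = -120 kN
  M_B = -wL²/12 = -(-15)·16²/12 = 320 kN·m
Load 3 — point force P=2 kN at a=12 m (b=L-a=4):
  R_A = Pb²(3a+b)/L³ = 2·4²·(3·12+4)/16³ = 5/16 kN
  M_A = Pab²/L² = 2·12·4²/16² = 3/2 kN·m
  R_B = Pa²(a+3b)/L³ = 2·12²·(12+3·4)/16³ = 27/16 kN
  M_B = -Pa²b/L² = -2·12²·4/16² = -9/2 kN·m
Load 4 — applied couple M₀=20 kN·m at a=32/3 m (b=L-a=16/3):
  R_A = 6M₀ab/L³ = 6·20·(32/3)·(16/3)/16³ = 5/3 kN
  M_A = M₀b(2a-b)/L² = 20·(16/3)·(2·(32/3)-(16/3))/16² = 20/3 kN·m
  R_B = -6M₀ab/L³ = -6·20·(32/3)·(16/3)/16³ = -5/3 kN
  M_B = M₀a(2b-a)/L² = 20·(32/3)·(2·(16/3)-(32/3))/16² = 0 kN·m
Superposition: R_A = -143353/1200 kN, M_A = -47063/150 kN·m, R_B = -142247/1200 kN, M_B = 15519/50 kN·m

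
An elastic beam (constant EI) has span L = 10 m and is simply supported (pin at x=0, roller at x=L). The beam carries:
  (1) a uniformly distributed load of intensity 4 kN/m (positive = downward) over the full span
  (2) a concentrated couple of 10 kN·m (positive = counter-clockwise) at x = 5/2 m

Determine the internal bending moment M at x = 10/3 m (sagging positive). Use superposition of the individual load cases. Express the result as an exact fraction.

M(10/3) = 340/9 kN·m

Load 1 — uniform load w=4 kN/m over full span:
  M_1 = wx(L-x)/2 = 4·(10/3)·(10-(10/3))/2 = 400/9 kN·m
Load 2 — applied couple M₀=10 kN·m at a=5/2 m (b=L-a=15/2):
  M_2 = M₀x/L - M₀  [x>a] = 10·(10/3)/10 - 10 = -20/3 kN·m
Superposition: M = Σ M_i = 340/9 kN·m ≈ 37.777778 kN·m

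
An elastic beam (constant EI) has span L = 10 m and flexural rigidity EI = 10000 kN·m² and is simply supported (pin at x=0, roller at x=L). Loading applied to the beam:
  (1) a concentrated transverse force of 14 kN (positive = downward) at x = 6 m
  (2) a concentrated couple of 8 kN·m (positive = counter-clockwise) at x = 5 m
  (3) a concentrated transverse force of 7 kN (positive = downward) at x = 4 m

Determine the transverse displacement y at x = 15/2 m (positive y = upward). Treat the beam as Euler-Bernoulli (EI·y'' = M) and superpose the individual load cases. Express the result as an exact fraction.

Load 1 — point force P=14 kN at a=6 m (b=L-a=4):
  y_1 = -Pa(L-x)(2Lx-a²-x²)/(6LEI)  [x>a] = -14·6·(10-(15/2))·(2·10·(15/2)-6²-(15/2)²)/(6·10·10000) = -1617/80000 m
Load 2 — applied couple M₀=8 kN·m at a=5 m (b=L-a=5):
  y_2 = (M₀x³/(6L)-M₀(x-a)²/2+C₁x)/EI  [x>a] with C₁=M₀(3b²-L²)/(6L)=-10/3 = (8·(15/2)³/(6·10)-8·((15/2)-5)²/2+(-10/3)·(15/2))/10000 = 1/1600 m
Load 3 — point force P=7 kN at a=4 m (b=L-a=6):
  y_3 = -Pa(L-x)(2Lx-a²-x²)/(6LEI)  [x>a] = -7·4·(10-(15/2))·(2·10·(15/2)-4²-(15/2)²)/(6·10·10000) = -2177/240000 m
Superposition: y = Σ y_i = -3439/120000 m ≈ -0.028658 m

y(15/2) = -3439/120000 m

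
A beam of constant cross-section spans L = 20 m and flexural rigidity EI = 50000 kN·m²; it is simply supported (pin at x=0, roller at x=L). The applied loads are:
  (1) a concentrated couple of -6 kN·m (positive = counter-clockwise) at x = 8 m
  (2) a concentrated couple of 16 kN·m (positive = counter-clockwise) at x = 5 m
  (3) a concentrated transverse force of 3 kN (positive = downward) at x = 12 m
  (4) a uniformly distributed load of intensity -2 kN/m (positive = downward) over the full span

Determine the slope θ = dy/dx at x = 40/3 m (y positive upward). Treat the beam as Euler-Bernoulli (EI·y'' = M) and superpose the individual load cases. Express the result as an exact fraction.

Load 1 — applied couple M₀=-6 kN·m at a=8 m (b=L-a=12):
  θ_1 = (M₀x²/(2L)-M₀(x-a)+C₁)/EI  [x>a] with C₁=M₀(3b²-L²)/(6L)=-8/5 = ((-6)·(40/3)²/(2·20)-(-6)·((40/3)-8)+(-8/5))/50000 = 7/93750 rad
Load 2 — applied couple M₀=16 kN·m at a=5 m (b=L-a=15):
  θ_2 = (M₀x²/(2L)-M₀(x-a)+C₁)/EI  [x>a] with C₁=M₀(3b²-L²)/(6L)=110/3 = (16·(40/3)²/(2·20)-16·((40/3)-5)+(110/3))/50000 = -23/45000 rad
Load 3 — point force P=3 kN at a=12 m (b=L-a=8):
  θ_3 = -Pa(2L²-6Lx+3x²+a²)/(6LEI)  [x>a] = -3·12·(2·20²-6·20·(40/3)+3·(40/3)²+12²)/(6·20·50000) = 23/31250 rad
Load 4 — uniform load w=-2 kN/m over full span:
  θ_4 = -w(L³-6Lx²+4x³)/(24EI) = -(-2)·(20³-6·20·(40/3)²+4·(40/3)³)/(24·50000) = -13/2025 rad
Superposition: θ = Σ θ_i = -61967/10125000 rad ≈ -0.006120 rad

θ(40/3) = -61967/10125000 rad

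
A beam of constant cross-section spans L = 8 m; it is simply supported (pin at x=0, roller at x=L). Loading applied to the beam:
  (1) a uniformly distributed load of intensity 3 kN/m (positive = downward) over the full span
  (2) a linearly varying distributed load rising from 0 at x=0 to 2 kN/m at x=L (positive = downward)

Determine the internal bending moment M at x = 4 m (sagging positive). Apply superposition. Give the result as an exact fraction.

Load 1 — uniform load w=3 kN/m over full span:
  M_1 = wx(L-x)/2 = 3·4·(8-4)/2 = 24 kN·m
Load 2 — triangular load w₀=2 kN/m (0→w₀ over full span):
  M_2 = w₀Lx/6 - w₀x³/(6L) = 2·8·4/6 - 2·4³/(6·8) = 8 kN·m
Superposition: M = Σ M_i = 32 kN·m ≈ 32.000000 kN·m

M(4) = 32 kN·m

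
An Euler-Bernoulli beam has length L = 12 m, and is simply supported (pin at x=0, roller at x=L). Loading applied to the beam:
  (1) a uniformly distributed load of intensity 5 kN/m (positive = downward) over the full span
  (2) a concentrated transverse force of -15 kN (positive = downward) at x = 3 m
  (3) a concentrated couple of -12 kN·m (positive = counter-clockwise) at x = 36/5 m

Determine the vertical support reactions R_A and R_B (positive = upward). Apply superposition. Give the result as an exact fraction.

R_A = 71/4 kN, R_B = 109/4 kN

Load 1 — uniform load w=5 kN/m over full span:
  R_A = wL/2 = 5·12/2 = 30 kN
  R_B = wL/2 = 5·12/2 = 30 kN
Load 2 — point force P=-15 kN at a=3 m (b=L-a=9):
  R_A = Pb/L = (-15)·9/12 = -45/4 kN
  R_B = Pa/L = (-15)·3/12 = -15/4 kN
Load 3 — applied couple M₀=-12 kN·m at a=36/5 m (b=L-a=24/5):
  R_A = M₀/L = (-12)/12 = -1 kN
  R_B = -M₀/L = -(-12)/12 = 1 kN
Superposition: R_A = 71/4 kN, R_B = 109/4 kN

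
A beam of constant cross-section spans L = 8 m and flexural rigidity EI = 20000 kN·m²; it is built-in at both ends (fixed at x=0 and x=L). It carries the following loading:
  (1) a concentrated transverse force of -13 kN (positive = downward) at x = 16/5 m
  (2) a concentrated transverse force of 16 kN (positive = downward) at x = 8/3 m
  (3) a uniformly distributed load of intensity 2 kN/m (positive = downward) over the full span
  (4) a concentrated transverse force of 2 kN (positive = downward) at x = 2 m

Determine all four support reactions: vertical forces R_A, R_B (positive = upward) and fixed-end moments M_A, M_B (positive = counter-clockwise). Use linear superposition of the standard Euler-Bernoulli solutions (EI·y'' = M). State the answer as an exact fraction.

R_A = 708229/54000 kN, M_A = 228199/13500 kN·m, R_B = 425771/54000 kN, M_B = -147341/13500 kN·m

Load 1 — point force P=-13 kN at a=16/5 m (b=L-a=24/5):
  R_A = Pb²(3a+b)/L³ = (-13)·(24/5)²·(3·(16/5)+(24/5))/8³ = -1053/125 kN
  M_A = Pab²/L² = (-13)·(16/5)·(24/5)²/8² = -1872/125 kN·m
  R_B = Pa²(a+3b)/L³ = (-13)·(16/5)²·((16/5)+3·(24/5))/8³ = -572/125 kN
  M_B = -Pa²b/L² = -(-13)·(16/5)²·(24/5)/8² = 1248/125 kN·m
Load 2 — point force P=16 kN at a=8/3 m (b=L-a=16/3):
  R_A = Pb²(3a+b)/L³ = 16·(16/3)²·(3·(8/3)+(16/3))/8³ = 320/27 kN
  M_A = Pab²/L² = 16·(8/3)·(16/3)²/8² = 512/27 kN·m
  R_B = Pa²(a+3b)/L³ = 16·(8/3)²·((8/3)+3·(16/3))/8³ = 112/27 kN
  M_B = -Pa²b/L² = -16·(8/3)²·(16/3)/8² = -256/27 kN·m
Load 3 — uniform load w=2 kN/m over full span:
  R_A = wL/2 = 2·8/2 = 8 kN
  M_A = wL²/12 = 2·8²/12 = 32/3 kN·m
  R_B = wL/2 = 2·8/2 = 8 kN
  M_B = -wL²/12 = -2·8²/12 = -32/3 kN·m
Load 4 — point force P=2 kN at a=2 m (b=L-a=6):
  R_A = Pb²(3a+b)/L³ = 2·6²·(3·2+6)/8³ = 27/16 kN
  M_A = Pab²/L² = 2·2·6²/8² = 9/4 kN·m
  R_B = Pa²(a+3b)/L³ = 2·2²·(2+3·6)/8³ = 5/16 kN
  M_B = -Pa²b/L² = -2·2²·6/8² = -3/4 kN·m
Superposition: R_A = 708229/54000 kN, M_A = 228199/13500 kN·m, R_B = 425771/54000 kN, M_B = -147341/13500 kN·m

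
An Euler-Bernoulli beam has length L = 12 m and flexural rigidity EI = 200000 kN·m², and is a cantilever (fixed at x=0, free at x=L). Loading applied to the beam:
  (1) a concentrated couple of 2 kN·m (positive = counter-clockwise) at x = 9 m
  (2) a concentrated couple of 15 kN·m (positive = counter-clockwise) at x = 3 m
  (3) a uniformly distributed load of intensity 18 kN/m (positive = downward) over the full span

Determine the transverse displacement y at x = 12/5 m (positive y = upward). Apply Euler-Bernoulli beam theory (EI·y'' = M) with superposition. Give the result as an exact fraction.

Load 1 — applied couple M₀=2 kN·m at a=9 m (b=L-a=3):
  y_1 = M₀x²/(2EI)  [x≤a] = 2·(12/5)²/(2·200000) = 9/312500 m
Load 2 — applied couple M₀=15 kN·m at a=3 m (b=L-a=9):
  y_2 = M₀x²/(2EI)  [x≤a] = 15·(12/5)²/(2·200000) = 27/125000 m
Load 3 — uniform load w=18 kN/m over full span:
  y_3 = -wx²(x²-4Lx+6L²)/(24EI) = -18·(12/5)²·((12/5)²-4·12·(12/5)+6·12²)/(24·200000) = -31833/1953125 m
Superposition: y = Σ y_i = -250839/15625000 m ≈ -0.016054 m

y(12/5) = -250839/15625000 m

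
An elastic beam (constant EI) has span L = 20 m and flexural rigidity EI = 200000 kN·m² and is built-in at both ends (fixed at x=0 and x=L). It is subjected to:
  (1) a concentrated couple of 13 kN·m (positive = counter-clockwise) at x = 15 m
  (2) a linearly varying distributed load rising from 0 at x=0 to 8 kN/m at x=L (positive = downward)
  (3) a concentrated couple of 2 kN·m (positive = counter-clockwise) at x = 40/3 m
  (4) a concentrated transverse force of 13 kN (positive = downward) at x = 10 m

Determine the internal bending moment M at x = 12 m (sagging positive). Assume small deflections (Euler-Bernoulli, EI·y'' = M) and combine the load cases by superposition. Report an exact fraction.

Load 1 — applied couple M₀=13 kN·m at a=15 m (b=L-a=5):
  M_1 = R_Ax - M_A  [x≤a] with R_A=117/160, M_A=65/16 = (117/160)·12 - (65/16) = 377/80 kN·m
Load 2 — triangular load w₀=8 kN/m (0→w₀ over full span):
  M_2 = 3w₀Lx/20 - w₀L²/30 - w₀x³/(6L) = 3·8·20·12/20 - 8·20²/30 - 8·12³/(6·20) = 992/15 kN·m
Load 3 — applied couple M₀=2 kN·m at a=40/3 m (b=L-a=20/3):
  M_3 = R_Ax - M_A  [x≤a] with R_A=2/15, M_A=2/3 = (2/15)·12 - (2/3) = 14/15 kN·m
Load 4 — point force P=13 kN at a=10 m (b=L-a=10):
  M_4 = Pa²(a+3b)(L-x)/L³ - Pa²b/L²  [x>a] = 13·10²·(10+3·10)·(20-12)/20³ - 13·10²·10/20² = 39/2 kN·m
Superposition: M = Σ M_i = 21907/240 kN·m ≈ 91.279167 kN·m

M(12) = 21907/240 kN·m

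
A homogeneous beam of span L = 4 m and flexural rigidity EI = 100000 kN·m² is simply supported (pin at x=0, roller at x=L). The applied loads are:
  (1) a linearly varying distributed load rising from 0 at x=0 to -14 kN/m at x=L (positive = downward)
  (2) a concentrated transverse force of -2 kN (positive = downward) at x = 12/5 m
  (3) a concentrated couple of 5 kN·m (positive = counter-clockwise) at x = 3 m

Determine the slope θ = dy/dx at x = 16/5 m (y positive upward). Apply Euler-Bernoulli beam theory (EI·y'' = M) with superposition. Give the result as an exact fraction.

Load 1 — triangular load w₀=-14 kN/m (0→w₀ over full span):
  θ_1 = -w₀(7L⁴-30L²x²+15x⁴)/(360LEI) = -(-14)·(7·4⁴-30·4²·(16/5)²+15·(16/5)⁴)/(360·4·100000) = -5299/35156250 rad
Load 2 — point force P=-2 kN at a=12/5 m (b=L-a=8/5):
  θ_2 = -Pa(2L²-6Lx+3x²+a²)/(6LEI)  [x>a] = -(-2)·(12/5)·(2·4²-6·4·(16/5)+3·(16/5)²+(12/5)²)/(6·4·100000) = -13/781250 rad
Load 3 — applied couple M₀=5 kN·m at a=3 m (b=L-a=1):
  θ_3 = (M₀x²/(2L)-M₀(x-a)+C₁)/EI  [x>a] with C₁=M₀(3b²-L²)/(6L)=-65/24 = (5·(16/5)²/(2·4)-5·((16/5)-3)+(-65/24))/100000 = 323/12000000 rad
Superposition: θ = Σ θ_i = -632027/4500000000 rad ≈ -0.000140 rad

θ(16/5) = -632027/4500000000 rad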